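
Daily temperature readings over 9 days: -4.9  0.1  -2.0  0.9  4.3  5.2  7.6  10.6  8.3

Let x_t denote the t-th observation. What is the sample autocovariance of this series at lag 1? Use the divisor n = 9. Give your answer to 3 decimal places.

14.591

Mean x̄ = (-4.9 + 0.1 − 2.0 + 0.9 + 4.3 + 5.2 + 7.6 + 10.6 + 8.3)/9 = 3.3444
Σ_{t=1}^{8}(x_t−x̄)(x_{t+1}−x̄) = 131.3180
γ_1 = 131.3180 / 9 = 14.591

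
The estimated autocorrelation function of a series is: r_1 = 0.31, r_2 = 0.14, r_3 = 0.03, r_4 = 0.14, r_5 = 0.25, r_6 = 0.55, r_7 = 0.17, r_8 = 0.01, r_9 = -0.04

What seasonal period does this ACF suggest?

The largest autocorrelation is r_6 = 0.55; the remaining lags stay at or below 0.31. The elevated value at lag 1 (0.31), dropping to 0.14 at lag 2, reflects decaying short-term dependence rather than seasonality.
The dominant spike at lag 6 indicates a seasonal period of 6.

6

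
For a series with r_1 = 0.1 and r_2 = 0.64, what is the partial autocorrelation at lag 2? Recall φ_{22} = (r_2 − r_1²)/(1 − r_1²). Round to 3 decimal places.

φ_{22} = (r_2 − r_1²) / (1 − r_1²)
r_1² = (0.1)² = 0.01
Numerator = 0.64 − 0.0100 = 0.6300; denominator = 1 − 0.0100 = 0.9900
φ_{22} = 0.6300 / 0.9900 = 0.636

0.636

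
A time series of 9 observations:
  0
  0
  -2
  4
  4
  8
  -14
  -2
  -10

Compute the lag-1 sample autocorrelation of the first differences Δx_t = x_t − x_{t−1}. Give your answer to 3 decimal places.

First differences Δx: 0, -2, 6, 0, 4, -22, 12, -8
Mean of differences = -1.2500
Numerator Σ(Δx_t−Δx̄)(Δx_{t+1}−Δx̄) = -464.0625
Denominator Σ(Δx_t−Δx̄)² = 735.5000
r_1(Δx) = -464.0625 / 735.5000 = -0.631

-0.631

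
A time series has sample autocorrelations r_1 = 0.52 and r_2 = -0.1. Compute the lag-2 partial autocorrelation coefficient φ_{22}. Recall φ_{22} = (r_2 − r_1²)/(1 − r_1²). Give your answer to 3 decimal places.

-0.508

φ_{22} = (r_2 − r_1²) / (1 − r_1²)
r_1² = (0.52)² = 0.2704
Numerator = -0.1 − 0.2704 = -0.3704; denominator = 1 − 0.2704 = 0.7296
φ_{22} = -0.3704 / 0.7296 = -0.508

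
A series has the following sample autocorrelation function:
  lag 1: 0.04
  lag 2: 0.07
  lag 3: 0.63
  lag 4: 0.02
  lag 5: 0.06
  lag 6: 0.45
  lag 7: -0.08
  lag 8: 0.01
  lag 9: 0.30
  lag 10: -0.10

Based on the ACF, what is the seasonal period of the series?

3

The largest autocorrelation is r_3 = 0.63, with weaker echoes at lags 6 (0.45) and 9 (0.30); the remaining lags stay at or below 0.07.
The dominant spike at lag 3 indicates a seasonal period of 3.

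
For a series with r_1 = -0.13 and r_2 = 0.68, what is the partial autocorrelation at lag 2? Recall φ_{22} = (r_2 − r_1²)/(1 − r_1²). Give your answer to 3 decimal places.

0.674

φ_{22} = (r_2 − r_1²) / (1 − r_1²)
r_1² = (-0.13)² = 0.0169
Numerator = 0.68 − 0.0169 = 0.6631; denominator = 1 − 0.0169 = 0.9831
φ_{22} = 0.6631 / 0.9831 = 0.674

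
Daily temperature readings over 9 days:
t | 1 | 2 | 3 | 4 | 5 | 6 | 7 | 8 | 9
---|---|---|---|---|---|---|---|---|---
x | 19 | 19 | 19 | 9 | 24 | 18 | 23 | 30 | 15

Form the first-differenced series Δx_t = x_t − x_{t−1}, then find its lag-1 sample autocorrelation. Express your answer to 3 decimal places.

-0.509

First differences Δx: 0, 0, -10, 15, -6, 5, 7, -15
Mean of differences = -0.5000
Numerator Σ(Δx_t−Δx̄)(Δx_{t+1}−Δx̄) = -334.7500
Denominator Σ(Δx_t−Δx̄)² = 658.0000
r_1(Δx) = -334.7500 / 658.0000 = -0.509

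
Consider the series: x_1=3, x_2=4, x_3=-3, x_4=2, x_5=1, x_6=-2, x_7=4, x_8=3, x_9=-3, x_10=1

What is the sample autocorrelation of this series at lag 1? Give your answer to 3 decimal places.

-0.309

Mean x̄ = (3 + 4 − 3 + 2 + 1 − 2 + 4 + 3 − 3 + 1)/10 = 1.0000
Numerator Σ_{t=1}^{9}(x_t−x̄)(x_{t+1}−x̄) = -21.0000
Denominator Σ(x_t−x̄)² = 68.0000
r_1 = -21.0000 / 68.0000 = -0.309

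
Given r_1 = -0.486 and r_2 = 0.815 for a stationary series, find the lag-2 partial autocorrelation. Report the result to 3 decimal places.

0.758

φ_{22} = (r_2 − r_1²) / (1 − r_1²)
r_1² = (-0.486)² = 0.236196
Numerator = 0.815 − 0.2362 = 0.5788; denominator = 1 − 0.2362 = 0.7638
φ_{22} = 0.5788 / 0.7638 = 0.758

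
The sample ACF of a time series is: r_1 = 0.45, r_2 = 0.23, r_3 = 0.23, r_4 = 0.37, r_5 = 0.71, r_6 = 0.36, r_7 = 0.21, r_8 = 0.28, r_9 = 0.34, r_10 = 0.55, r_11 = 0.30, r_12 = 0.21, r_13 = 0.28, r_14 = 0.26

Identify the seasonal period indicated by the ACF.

5

The largest autocorrelation is r_5 = 0.71, with a weaker echo at lag 10 (0.55); the remaining lags stay at or below 0.45. The elevated value at lag 1 (0.45), dropping to 0.23 at lag 2, reflects decaying short-term dependence rather than seasonality.
The dominant spike at lag 5 indicates a seasonal period of 5.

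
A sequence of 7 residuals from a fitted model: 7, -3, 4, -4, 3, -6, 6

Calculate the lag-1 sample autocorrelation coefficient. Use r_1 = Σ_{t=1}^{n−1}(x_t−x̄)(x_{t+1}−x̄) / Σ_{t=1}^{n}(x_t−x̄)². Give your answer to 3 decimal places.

-0.671

Mean x̄ = (7 − 3 + 4 − 4 + 3 − 6 + 6)/7 = 1.0000
Deviations from mean: 6.0000, -4.0000, 3.0000, -5.0000, 2.0000, -7.0000, 5.0000
Σ(x_t−x̄)(x_{t+1}−x̄) = (-24.0000) + (-12.0000) + (-15.0000) + (-10.0000) + (-14.0000) + (-35.0000) = -110.0000
Denominator Σ(x_t−x̄)² = 164.0000
r_1 = -110.0000 / 164.0000 = -0.671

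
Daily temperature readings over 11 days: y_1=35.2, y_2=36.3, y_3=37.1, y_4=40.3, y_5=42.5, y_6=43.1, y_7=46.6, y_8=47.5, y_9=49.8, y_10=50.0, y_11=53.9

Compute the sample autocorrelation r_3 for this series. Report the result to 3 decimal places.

Mean ȳ = (35.2 + 36.3 + 37.1 + 40.3 + 42.5 + 43.1 + 46.6 + 47.5 + 49.8 + 50.0 + 53.9)/11 = 43.8455
Numerator Σ_{t=1}^{8}(y_t−ȳ)(y_{t+3}−ȳ) = 80.4083
Denominator Σ(y_t−ȳ)² = 387.4873
r_3 = 80.4083 / 387.4873 = 0.208

0.208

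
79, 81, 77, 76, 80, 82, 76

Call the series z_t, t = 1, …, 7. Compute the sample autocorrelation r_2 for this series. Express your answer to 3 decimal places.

-0.601

Mean z̄ = (79 + 81 + 77 + 76 + 80 + 82 + 76)/7 = 78.7143
Deviations from mean: 0.2857, 2.2857, -1.7143, -2.7143, 1.2857, 3.2857, -2.7143
Σ(z_t−z̄)(z_{t+2}−z̄) = (-0.4898) + (-6.2041) + (-2.2041) + (-8.9184) + (-3.4898) = -21.3061
Denominator Σ(z_t−z̄)² = 35.4286
r_2 = -21.3061 / 35.4286 = -0.601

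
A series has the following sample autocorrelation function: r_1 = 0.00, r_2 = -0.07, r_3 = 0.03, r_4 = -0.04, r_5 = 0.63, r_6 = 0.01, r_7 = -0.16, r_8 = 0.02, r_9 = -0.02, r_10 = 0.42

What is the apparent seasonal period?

The largest autocorrelation is r_5 = 0.63, with a weaker echo at lag 10 (0.42); the remaining lags stay at or below 0.03.
The dominant spike at lag 5 indicates a seasonal period of 5.

5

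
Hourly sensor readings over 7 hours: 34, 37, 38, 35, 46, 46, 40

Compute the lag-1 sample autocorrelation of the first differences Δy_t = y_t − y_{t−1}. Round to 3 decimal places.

-0.253

First differences Δy: 3, 1, -3, 11, 0, -6
Mean of differences = 1.0000
Numerator Σ(Δy_t−Δȳ)(Δy_{t+1}−Δȳ) = -43.0000
Denominator Σ(Δy_t−Δȳ)² = 170.0000
r_1(Δy) = -43.0000 / 170.0000 = -0.253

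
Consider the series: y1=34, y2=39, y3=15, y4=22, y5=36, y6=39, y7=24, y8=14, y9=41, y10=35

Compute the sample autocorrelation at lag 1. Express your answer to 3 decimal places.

-0.056

Mean ȳ = (34 + 39 + 15 + 22 + 36 + 39 + 24 + 14 + 41 + 35)/10 = 29.9000
Numerator Σ_{t=1}^{9}(y_t−ȳ)(y_{t+1}−ȳ) = -53.0100
Denominator Σ(y_t−ȳ)² = 940.9000
r_1 = -53.0100 / 940.9000 = -0.056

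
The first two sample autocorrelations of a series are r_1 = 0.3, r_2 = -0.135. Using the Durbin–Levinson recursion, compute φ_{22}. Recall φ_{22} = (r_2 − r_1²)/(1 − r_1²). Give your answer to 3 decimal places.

φ_{22} = (r_2 − r_1²) / (1 − r_1²)
r_1² = (0.3)² = 0.09
Numerator = -0.135 − 0.0900 = -0.2250; denominator = 1 − 0.0900 = 0.9100
φ_{22} = -0.2250 / 0.9100 = -0.247

-0.247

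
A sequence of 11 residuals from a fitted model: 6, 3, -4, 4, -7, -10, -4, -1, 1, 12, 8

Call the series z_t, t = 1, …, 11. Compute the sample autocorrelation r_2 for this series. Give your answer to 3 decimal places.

Mean z̄ = (6 + 3 − 4 + 4 − 7 − 10 − 4 − 1 + 1 + 12 + 8)/11 = 0.7273
Numerator Σ_{t=1}^{9}(z_t−z̄)(z_{t+2}−z̄) = 20.2149
Denominator Σ(z_t−z̄)² = 446.1818
r_2 = 20.2149 / 446.1818 = 0.045

0.045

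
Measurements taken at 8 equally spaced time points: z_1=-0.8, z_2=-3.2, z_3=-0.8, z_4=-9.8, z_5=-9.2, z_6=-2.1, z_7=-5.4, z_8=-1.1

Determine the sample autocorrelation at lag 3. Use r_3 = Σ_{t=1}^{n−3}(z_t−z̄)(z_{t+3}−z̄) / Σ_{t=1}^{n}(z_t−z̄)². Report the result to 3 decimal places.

-0.252

Mean z̄ = (-0.8 − 3.2 − 0.8 − 9.8 − 9.2 − 2.1 − 5.4 − 1.1)/8 = -4.0500
Deviations from mean: 3.2500, 0.8500, 3.2500, -5.7500, -5.1500, 1.9500, -1.3500, 2.9500
Σ(z_t−z̄)(z_{t+3}−z̄) = (-18.6875) + (-4.3775) + (6.3375) + (7.7625) + (-15.1925) = -24.1575
Denominator Σ(z_t−z̄)² = 95.7600
r_3 = -24.1575 / 95.7600 = -0.252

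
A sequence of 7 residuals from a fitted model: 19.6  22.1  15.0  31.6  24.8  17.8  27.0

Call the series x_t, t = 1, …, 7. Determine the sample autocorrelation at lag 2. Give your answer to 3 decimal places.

-0.163

Mean x̄ = (19.6 + 22.1 + 15.0 + 31.6 + 24.8 + 17.8 + 27.0)/7 = 22.5571
Σ(x_t−x̄)(x_{t+2}−x̄) = (22.3476) + (-4.1339) + (-16.9496) + (-43.0182) + (9.9647) = -31.7894
Denominator Σ(x_t−x̄)² = 195.2371
r_2 = -31.7894 / 195.2371 = -0.163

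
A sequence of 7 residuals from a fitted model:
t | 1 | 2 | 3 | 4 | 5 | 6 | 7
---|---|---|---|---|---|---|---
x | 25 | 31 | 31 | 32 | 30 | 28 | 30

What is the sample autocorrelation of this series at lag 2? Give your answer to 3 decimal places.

Mean x̄ = (25 + 31 + 31 + 32 + 30 + 28 + 30)/7 = 29.5714
Deviations from mean: -4.5714, 1.4286, 1.4286, 2.4286, 0.4286, -1.5714, 0.4286
Σ(x_t−x̄)(x_{t+2}−x̄) = (-6.5306) + (3.4694) + (0.6122) + (-3.8163) + (0.1837) = -6.0816
Denominator Σ(x_t−x̄)² = 33.7143
r_2 = -6.0816 / 33.7143 = -0.180

-0.180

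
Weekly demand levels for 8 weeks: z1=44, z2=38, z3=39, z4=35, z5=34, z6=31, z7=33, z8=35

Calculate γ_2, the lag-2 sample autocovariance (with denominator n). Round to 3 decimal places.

Mean z̄ = (44 + 38 + 39 + 35 + 34 + 31 + 33 + 35)/8 = 36.1250
Deviations: 7.8750, 1.8750, 2.8750, -1.1250, -2.1250, -5.1250, -3.1250, -1.1250
Σ_{t=1}^{6}(z_t−z̄)(z_{t+2}−z̄) = 32.5938
γ_2 = 32.5938 / 8 = 4.074

4.074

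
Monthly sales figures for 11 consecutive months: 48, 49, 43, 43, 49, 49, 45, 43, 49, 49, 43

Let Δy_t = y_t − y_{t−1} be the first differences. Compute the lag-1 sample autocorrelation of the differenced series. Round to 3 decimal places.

-0.063

First differences Δy: 1, -6, 0, 6, 0, -4, -2, 6, 0, -6
Mean of differences = -0.5000
Numerator Σ(Δy_t−Δȳ)(Δy_{t+1}−Δȳ) = -10.2500
Denominator Σ(Δy_t−Δȳ)² = 162.5000
r_1(Δy) = -10.2500 / 162.5000 = -0.063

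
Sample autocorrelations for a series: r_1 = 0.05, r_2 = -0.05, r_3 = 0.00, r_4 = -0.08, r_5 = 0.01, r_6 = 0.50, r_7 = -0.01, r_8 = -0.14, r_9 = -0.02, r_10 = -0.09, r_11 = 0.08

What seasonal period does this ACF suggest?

6

The largest autocorrelation is r_6 = 0.50; the remaining lags stay at or below 0.08.
The dominant spike at lag 6 indicates a seasonal period of 6.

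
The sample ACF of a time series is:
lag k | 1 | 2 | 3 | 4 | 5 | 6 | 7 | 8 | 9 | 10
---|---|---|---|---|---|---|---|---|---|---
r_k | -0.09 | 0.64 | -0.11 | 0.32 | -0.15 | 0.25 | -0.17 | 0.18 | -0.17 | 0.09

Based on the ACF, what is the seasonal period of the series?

The largest autocorrelation is r_2 = 0.64, with weaker echoes at lags 4 (0.32), 6 (0.25) and 8 (0.18); the remaining lags stay at or below 0.09.
The dominant spike at lag 2 indicates a seasonal period of 2.

2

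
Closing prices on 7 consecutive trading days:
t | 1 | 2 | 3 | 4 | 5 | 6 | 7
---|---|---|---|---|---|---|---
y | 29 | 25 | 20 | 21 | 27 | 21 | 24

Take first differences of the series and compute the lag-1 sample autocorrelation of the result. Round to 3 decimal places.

-0.312

First differences Δy: -4, -5, 1, 6, -6, 3
Mean of differences = -0.8333
Numerator Σ(Δy_t−Δȳ)(Δy_{t+1}−Δȳ) = -37.0278
Denominator Σ(Δy_t−Δȳ)² = 118.8333
r_1(Δy) = -37.0278 / 118.8333 = -0.312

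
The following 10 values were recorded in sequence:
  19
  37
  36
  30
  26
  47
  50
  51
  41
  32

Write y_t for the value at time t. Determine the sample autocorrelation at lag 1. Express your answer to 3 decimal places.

0.324

Mean ȳ = (19 + 37 + 36 + 30 + 26 + 47 + 50 + 51 + 41 + 32)/10 = 36.9000
Numerator Σ_{t=1}^{9}(y_t−ȳ)(y_{t+1}−ȳ) = 324.1900
Denominator Σ(y_t−ȳ)² = 1000.9000
r_1 = 324.1900 / 1000.9000 = 0.324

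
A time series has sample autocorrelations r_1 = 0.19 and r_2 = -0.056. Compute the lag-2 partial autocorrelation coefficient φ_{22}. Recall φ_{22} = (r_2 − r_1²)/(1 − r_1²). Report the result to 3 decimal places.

φ_{22} = (r_2 − r_1²) / (1 − r_1²)
r_1² = (0.19)² = 0.0361
Numerator = -0.056 − 0.0361 = -0.0921; denominator = 1 − 0.0361 = 0.9639
φ_{22} = -0.0921 / 0.9639 = -0.096

-0.096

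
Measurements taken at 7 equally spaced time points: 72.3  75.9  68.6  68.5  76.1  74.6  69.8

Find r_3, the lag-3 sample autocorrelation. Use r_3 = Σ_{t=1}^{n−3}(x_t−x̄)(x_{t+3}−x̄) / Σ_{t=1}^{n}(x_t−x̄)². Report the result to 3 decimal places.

Mean x̄ = (72.3 + 75.9 + 68.6 + 68.5 + 76.1 + 74.6 + 69.8)/7 = 72.2571
Deviations from mean: 0.0429, 3.6429, -3.6571, -3.7571, 3.8429, 2.3429, -2.4571
Numerator Σ_{t=1}^{4}(x_t−x̄)(x_{t+3}−x̄) = 14.5016
Denominator Σ(x_t−x̄)² = 67.0571
r_3 = 14.5016 / 67.0571 = 0.216

0.216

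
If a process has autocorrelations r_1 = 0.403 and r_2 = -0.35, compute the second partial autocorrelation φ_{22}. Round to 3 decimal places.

φ_{22} = (r_2 − r_1²) / (1 − r_1²)
r_1² = (0.403)² = 0.162409
Numerator = -0.35 − 0.1624 = -0.5124; denominator = 1 − 0.1624 = 0.8376
φ_{22} = -0.5124 / 0.8376 = -0.612

-0.612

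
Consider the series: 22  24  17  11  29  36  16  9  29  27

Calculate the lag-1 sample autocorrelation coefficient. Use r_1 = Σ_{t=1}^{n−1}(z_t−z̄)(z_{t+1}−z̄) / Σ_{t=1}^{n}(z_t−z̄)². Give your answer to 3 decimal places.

0.006

Mean z̄ = (22 + 24 + 17 + 11 + 29 + 36 + 16 + 9 + 29 + 27)/10 = 22.0000
Numerator Σ_{t=1}^{9}(z_t−z̄)(z_{t+1}−z̄) = 4.0000
Denominator Σ(z_t−z̄)² = 674.0000
r_1 = 4.0000 / 674.0000 = 0.006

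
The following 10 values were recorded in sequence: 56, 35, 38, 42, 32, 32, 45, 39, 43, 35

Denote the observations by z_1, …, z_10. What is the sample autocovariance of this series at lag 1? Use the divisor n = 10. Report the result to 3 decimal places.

Mean z̄ = (56 + 35 + 38 + 42 + 32 + 32 + 45 + 39 + 43 + 35)/10 = 39.7000
Σ_{t=1}^{9}(z_t−z̄)(z_{t+1}−z̄) = -93.2900
γ_1 = -93.2900 / 10 = -9.329

-9.329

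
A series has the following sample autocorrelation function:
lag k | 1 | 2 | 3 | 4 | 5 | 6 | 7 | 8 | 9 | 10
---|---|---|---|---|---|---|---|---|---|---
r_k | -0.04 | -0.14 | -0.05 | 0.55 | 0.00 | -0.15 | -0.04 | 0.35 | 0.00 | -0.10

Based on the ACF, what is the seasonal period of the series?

The largest autocorrelation is r_4 = 0.55, with a weaker echo at lag 8 (0.35); the remaining lags stay at or below 0.00.
The dominant spike at lag 4 indicates a seasonal period of 4.

4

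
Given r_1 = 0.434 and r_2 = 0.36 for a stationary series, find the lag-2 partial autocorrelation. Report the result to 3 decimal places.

φ_{22} = (r_2 − r_1²) / (1 − r_1²)
r_1² = (0.434)² = 0.188356
Numerator = 0.36 − 0.1884 = 0.1716; denominator = 1 − 0.1884 = 0.8116
φ_{22} = 0.1716 / 0.8116 = 0.211

0.211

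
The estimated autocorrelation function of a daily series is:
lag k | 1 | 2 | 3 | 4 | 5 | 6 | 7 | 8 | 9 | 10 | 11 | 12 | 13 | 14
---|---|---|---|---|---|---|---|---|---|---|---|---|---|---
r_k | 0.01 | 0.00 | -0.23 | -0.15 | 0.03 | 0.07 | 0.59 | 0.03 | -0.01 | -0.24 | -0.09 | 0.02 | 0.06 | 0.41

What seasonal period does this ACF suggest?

7

The largest autocorrelation is r_7 = 0.59, with a weaker echo at lag 14 (0.41); the remaining lags stay at or below 0.07.
The dominant spike at lag 7 indicates a seasonal period of 7.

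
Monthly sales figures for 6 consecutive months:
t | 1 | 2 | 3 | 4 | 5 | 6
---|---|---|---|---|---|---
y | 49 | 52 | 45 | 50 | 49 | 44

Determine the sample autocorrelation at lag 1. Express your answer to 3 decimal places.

Mean ȳ = (49 + 52 + 45 + 50 + 49 + 44)/6 = 48.1667
Σ(y_t−ȳ)(y_{t+1}−ȳ) = (3.1944) + (-12.1389) + (-5.8056) + (1.5278) + (-3.4722) = -16.6944
Denominator Σ(y_t−ȳ)² = 46.8333
r_1 = -16.6944 / 46.8333 = -0.356

-0.356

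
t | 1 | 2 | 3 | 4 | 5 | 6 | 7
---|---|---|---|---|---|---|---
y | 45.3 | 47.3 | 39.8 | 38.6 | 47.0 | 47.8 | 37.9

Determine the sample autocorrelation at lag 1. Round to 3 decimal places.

Mean ȳ = (45.3 + 47.3 + 39.8 + 38.6 + 47.0 + 47.8 + 37.9)/7 = 43.3857
Σ(y_t−ȳ)(y_{t+1}−ȳ) = (7.4931) + (-14.0355) + (17.1602) + (-17.2969) + (15.9545) + (-24.2155) = -14.9402
Denominator Σ(y_t−ȳ)² = 117.3886
r_1 = -14.9402 / 117.3886 = -0.127

-0.127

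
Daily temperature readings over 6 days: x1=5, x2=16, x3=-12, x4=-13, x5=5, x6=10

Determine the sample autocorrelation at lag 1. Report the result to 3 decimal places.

0.047

Mean x̄ = (5 + 16 − 12 − 13 + 5 + 10)/6 = 1.8333
Deviations from mean: 3.1667, 14.1667, -13.8333, -14.8333, 3.1667, 8.1667
Σ(x_t−x̄)(x_{t+1}−x̄) = (44.8611) + (-195.9722) + (205.1944) + (-46.9722) + (25.8611) = 32.9722
Denominator Σ(x_t−x̄)² = 698.8333
r_1 = 32.9722 / 698.8333 = 0.047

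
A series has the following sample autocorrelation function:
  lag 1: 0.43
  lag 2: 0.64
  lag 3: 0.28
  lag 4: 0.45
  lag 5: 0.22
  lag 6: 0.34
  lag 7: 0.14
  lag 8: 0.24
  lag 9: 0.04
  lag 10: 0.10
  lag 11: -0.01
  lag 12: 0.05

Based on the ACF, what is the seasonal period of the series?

The largest autocorrelation is r_2 = 0.64, with a weaker echo at lag 4 (0.45); the remaining lags stay at or below 0.43.
The dominant spike at lag 2 indicates a seasonal period of 2.

2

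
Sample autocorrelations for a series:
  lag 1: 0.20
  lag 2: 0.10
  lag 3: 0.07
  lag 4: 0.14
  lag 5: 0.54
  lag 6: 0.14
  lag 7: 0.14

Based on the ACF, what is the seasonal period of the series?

5

The largest autocorrelation is r_5 = 0.54; the remaining lags stay at or below 0.20. The elevated value at lag 1 (0.20), dropping to 0.10 at lag 2, reflects decaying short-term dependence rather than seasonality.
The dominant spike at lag 5 indicates a seasonal period of 5.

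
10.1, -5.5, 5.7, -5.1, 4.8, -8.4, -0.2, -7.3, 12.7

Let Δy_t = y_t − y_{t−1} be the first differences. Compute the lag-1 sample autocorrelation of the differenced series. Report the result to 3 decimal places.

First differences Δy: -15.6, 11.2, -10.8, 9.9, -13.2, 8.2, -7.1, 20.0
Mean of differences = 0.3250
Numerator Σ(Δy_t−Δȳ)(Δy_{t+1}−Δȳ) = -841.2606
Denominator Σ(Δy_t−Δȳ)² = 1274.4950
r_1(Δy) = -841.2606 / 1274.4950 = -0.660

-0.660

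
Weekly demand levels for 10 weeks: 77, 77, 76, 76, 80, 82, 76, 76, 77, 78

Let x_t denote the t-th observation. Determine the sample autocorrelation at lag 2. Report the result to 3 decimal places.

Mean x̄ = (77 + 77 + 76 + 76 + 80 + 82 + 76 + 76 + 77 + 78)/10 = 77.5000
Numerator Σ_{t=1}^{8}(x_t−x̄)(x_{t+2}−x̄) = -19.5000
Denominator Σ(x_t−x̄)² = 36.5000
r_2 = -19.5000 / 36.5000 = -0.534

-0.534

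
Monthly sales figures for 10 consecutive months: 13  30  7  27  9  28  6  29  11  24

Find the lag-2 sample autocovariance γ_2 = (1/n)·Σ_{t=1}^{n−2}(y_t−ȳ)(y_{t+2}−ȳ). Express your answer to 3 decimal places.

72.048

Mean ȳ = (13 + 30 + 7 + 27 + 9 + 28 + 6 + 29 + 11 + 24)/10 = 18.4000
Σ_{t=1}^{8}(y_t−ȳ)(y_{t+2}−ȳ) = 720.4800
γ_2 = 720.4800 / 10 = 72.048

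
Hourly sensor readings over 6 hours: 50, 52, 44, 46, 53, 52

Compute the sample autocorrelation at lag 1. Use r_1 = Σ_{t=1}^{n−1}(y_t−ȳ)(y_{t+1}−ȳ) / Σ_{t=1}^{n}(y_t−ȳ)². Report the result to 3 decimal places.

0.048

Mean ȳ = (50 + 52 + 44 + 46 + 53 + 52)/6 = 49.5000
Deviations from mean: 0.5000, 2.5000, -5.5000, -3.5000, 3.5000, 2.5000
Numerator Σ_{t=1}^{5}(y_t−ȳ)(y_{t+1}−ȳ) = 3.2500
Denominator Σ(y_t−ȳ)² = 67.5000
r_1 = 3.2500 / 67.5000 = 0.048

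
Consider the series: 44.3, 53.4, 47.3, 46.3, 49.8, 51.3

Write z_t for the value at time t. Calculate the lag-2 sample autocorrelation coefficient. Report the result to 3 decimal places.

Mean z̄ = (44.3 + 53.4 + 47.3 + 46.3 + 49.8 + 51.3)/6 = 48.7333
Deviations from mean: -4.4333, 4.6667, -1.4333, -2.4333, 1.0667, 2.5667
Σ(z_t−z̄)(z_{t+2}−z̄) = (6.3544) + (-11.3556) + (-1.5289) + (-6.2456) = -12.7756
Denominator Σ(z_t−z̄)² = 57.1333
r_2 = -12.7756 / 57.1333 = -0.224

-0.224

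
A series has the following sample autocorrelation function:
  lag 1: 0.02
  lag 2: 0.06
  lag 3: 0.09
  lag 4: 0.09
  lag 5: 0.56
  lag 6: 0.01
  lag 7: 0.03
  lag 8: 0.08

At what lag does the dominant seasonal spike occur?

The largest autocorrelation is r_5 = 0.56; the remaining lags stay at or below 0.09.
The dominant spike at lag 5 indicates a seasonal period of 5.

5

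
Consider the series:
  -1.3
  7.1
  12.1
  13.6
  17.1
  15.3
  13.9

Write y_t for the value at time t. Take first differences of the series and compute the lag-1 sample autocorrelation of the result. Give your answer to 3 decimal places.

First differences Δy: 8.4, 5.0, 1.5, 3.5, -1.8, -1.4
Mean of differences = 2.5333
Numerator Σ(Δy_t−Δȳ)(Δy_{t+1}−Δȳ) = 23.7789
Denominator Σ(Δy_t−Δȳ)² = 76.7533
r_1(Δy) = 23.7789 / 76.7533 = 0.310

0.310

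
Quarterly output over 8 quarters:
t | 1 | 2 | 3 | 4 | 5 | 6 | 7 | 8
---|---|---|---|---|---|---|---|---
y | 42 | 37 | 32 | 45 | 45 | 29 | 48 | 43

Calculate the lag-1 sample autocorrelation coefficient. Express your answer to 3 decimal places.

Mean ȳ = (42 + 37 + 32 + 45 + 45 + 29 + 48 + 43)/8 = 40.1250
Σ(y_t−ȳ)(y_{t+1}−ȳ) = (-5.8594) + (25.3906) + (-39.6094) + (23.7656) + (-54.2344) + (-87.6094) + (22.6406) = -115.5156
Denominator Σ(y_t−ȳ)² = 320.8750
r_1 = -115.5156 / 320.8750 = -0.360

-0.360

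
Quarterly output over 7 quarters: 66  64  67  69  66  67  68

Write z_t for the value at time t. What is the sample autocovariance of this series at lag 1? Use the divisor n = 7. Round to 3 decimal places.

Mean z̄ = (66 + 64 + 67 + 69 + 66 + 67 + 68)/7 = 66.7143
Σ_{t=1}^{6}(z_t−z̄)(z_{t+1}−z̄) = 0.3469
γ_1 = 0.3469 / 7 = 0.050

0.050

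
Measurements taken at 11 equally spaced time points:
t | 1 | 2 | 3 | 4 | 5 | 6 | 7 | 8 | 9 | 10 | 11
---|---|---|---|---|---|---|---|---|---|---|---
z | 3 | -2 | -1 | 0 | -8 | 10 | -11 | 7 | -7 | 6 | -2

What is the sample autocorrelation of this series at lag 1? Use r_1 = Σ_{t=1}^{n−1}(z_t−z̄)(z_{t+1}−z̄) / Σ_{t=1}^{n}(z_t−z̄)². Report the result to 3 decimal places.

Mean z̄ = (3 − 2 − 1 + 0 − 8 + 10 − 11 + 7 − 7 + 6 − 2)/11 = -0.4545
Numerator Σ_{t=1}^{10}(z_t−z̄)(z_{t+1}−z̄) = -376.9339
Denominator Σ(z_t−z̄)² = 434.7273
r_1 = -376.9339 / 434.7273 = -0.867

-0.867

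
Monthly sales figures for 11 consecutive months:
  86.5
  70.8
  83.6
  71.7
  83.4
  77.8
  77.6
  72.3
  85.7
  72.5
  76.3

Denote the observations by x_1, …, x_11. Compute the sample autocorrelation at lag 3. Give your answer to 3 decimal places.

Mean x̄ = (86.5 + 70.8 + 83.6 + 71.7 + 83.4 + 77.8 + 77.6 + 72.3 + 85.7 + 72.5 + 76.3)/11 = 78.0182
Numerator Σ_{t=1}^{8}(x_t−x̄)(x_{t+3}−x̄) = -111.3301
Denominator Σ(x_t−x̄)² = 349.4164
r_3 = -111.3301 / 349.4164 = -0.319

-0.319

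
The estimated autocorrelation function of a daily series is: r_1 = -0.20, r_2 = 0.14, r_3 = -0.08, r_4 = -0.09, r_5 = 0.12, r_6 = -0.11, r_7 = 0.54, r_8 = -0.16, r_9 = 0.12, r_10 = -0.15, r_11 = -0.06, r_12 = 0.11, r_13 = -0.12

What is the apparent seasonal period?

The largest autocorrelation is r_7 = 0.54; the remaining lags stay at or below 0.14.
The dominant spike at lag 7 indicates a seasonal period of 7.

7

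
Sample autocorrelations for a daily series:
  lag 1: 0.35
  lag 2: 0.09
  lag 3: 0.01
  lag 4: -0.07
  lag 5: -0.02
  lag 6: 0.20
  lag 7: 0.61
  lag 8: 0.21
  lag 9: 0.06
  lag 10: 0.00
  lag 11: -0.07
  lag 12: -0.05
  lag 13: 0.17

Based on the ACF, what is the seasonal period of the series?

The largest autocorrelation is r_7 = 0.61; the remaining lags stay at or below 0.35. The elevated value at lag 1 (0.35), dropping to 0.09 at lag 2, reflects decaying short-term dependence rather than seasonality.
The dominant spike at lag 7 indicates a seasonal period of 7.

7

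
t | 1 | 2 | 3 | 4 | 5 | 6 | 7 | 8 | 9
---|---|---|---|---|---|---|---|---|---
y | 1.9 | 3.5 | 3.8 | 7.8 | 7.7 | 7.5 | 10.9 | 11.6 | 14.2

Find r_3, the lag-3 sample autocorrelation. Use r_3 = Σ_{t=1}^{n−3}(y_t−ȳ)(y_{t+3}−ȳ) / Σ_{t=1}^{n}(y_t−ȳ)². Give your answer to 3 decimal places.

Mean ȳ = (1.9 + 3.5 + 3.8 + 7.8 + 7.7 + 7.5 + 10.9 + 11.6 + 14.2)/9 = 7.6556
Σ(y_t−ȳ)(y_{t+3}−ȳ) = (-0.8314) + (-0.1847) + (0.5998) + (0.4686) + (0.1753) + (-1.0180) = -0.7904
Denominator Σ(y_t−ȳ)² = 134.2222
r_3 = -0.7904 / 134.2222 = -0.006

-0.006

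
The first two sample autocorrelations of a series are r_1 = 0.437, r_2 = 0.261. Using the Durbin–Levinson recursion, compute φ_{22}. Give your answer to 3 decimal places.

0.087

φ_{22} = (r_2 − r_1²) / (1 − r_1²)
r_1² = (0.437)² = 0.190969
Numerator = 0.261 − 0.1910 = 0.0700; denominator = 1 − 0.1910 = 0.8090
φ_{22} = 0.0700 / 0.8090 = 0.087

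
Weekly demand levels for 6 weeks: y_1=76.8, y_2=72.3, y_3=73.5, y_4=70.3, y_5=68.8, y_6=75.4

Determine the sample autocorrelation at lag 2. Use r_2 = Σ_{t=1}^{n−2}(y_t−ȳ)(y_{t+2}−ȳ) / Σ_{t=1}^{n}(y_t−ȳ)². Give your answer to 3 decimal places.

-0.113

Mean ȳ = (76.8 + 72.3 + 73.5 + 70.3 + 68.8 + 75.4)/6 = 72.8500
Deviations from mean: 3.9500, -0.5500, 0.6500, -2.5500, -4.0500, 2.5500
Σ(y_t−ȳ)(y_{t+2}−ȳ) = (2.5675) + (1.4025) + (-2.6325) + (-6.5025) = -5.1650
Denominator Σ(y_t−ȳ)² = 45.7350
r_2 = -5.1650 / 45.7350 = -0.113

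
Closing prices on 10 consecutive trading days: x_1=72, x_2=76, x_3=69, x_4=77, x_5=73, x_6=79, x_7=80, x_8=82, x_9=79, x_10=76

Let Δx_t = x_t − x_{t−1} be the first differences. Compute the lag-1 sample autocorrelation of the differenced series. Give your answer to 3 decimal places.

First differences Δx: 4, -7, 8, -4, 6, 1, 2, -3, -3
Mean of differences = 0.4444
Numerator Σ(Δx_t−Δx̄)(Δx_{t+1}−Δx̄) = -130.5309
Denominator Σ(Δx_t−Δx̄)² = 202.2222
r_1(Δx) = -130.5309 / 202.2222 = -0.645

-0.645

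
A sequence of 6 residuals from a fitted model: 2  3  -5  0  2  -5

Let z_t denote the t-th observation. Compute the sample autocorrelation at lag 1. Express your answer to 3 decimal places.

Mean z̄ = (2 + 3 − 5 + 0 + 2 − 5)/6 = -0.5000
Deviations from mean: 2.5000, 3.5000, -4.5000, 0.5000, 2.5000, -4.5000
Numerator Σ_{t=1}^{5}(z_t−z̄)(z_{t+1}−z̄) = -19.2500
Denominator Σ(z_t−z̄)² = 65.5000
r_1 = -19.2500 / 65.5000 = -0.294

-0.294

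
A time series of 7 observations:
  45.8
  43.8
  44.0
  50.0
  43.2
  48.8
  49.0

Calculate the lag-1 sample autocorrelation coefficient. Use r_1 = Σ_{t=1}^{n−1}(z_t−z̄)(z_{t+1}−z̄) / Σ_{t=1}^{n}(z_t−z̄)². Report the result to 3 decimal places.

Mean z̄ = (45.8 + 43.8 + 44.0 + 50.0 + 43.2 + 48.8 + 49.0)/7 = 46.3714
Deviations from mean: -0.5714, -2.5714, -2.3714, 3.6286, -3.1714, 2.4286, 2.6286
Σ(z_t−z̄)(z_{t+1}−z̄) = (1.4694) + (6.0980) + (-8.6049) + (-11.5078) + (-7.7020) + (6.3837) = -13.8637
Denominator Σ(z_t−z̄)² = 48.5943
r_1 = -13.8637 / 48.5943 = -0.285

-0.285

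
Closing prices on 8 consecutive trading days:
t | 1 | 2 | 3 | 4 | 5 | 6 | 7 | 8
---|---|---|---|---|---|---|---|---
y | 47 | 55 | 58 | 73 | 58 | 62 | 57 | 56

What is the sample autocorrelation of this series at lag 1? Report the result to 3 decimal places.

Mean ȳ = (47 + 55 + 58 + 73 + 58 + 62 + 57 + 56)/8 = 58.2500
Σ(y_t−ȳ)(y_{t+1}−ȳ) = (36.5625) + (0.8125) + (-3.6875) + (-3.6875) + (-0.9375) + (-4.6875) + (2.8125) = 27.1875
Denominator Σ(y_t−ȳ)² = 375.5000
r_1 = 27.1875 / 375.5000 = 0.072

0.072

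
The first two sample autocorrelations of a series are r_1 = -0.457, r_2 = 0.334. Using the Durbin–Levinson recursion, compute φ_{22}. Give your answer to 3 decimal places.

0.158

φ_{22} = (r_2 − r_1²) / (1 − r_1²)
r_1² = (-0.457)² = 0.208849
Numerator = 0.334 − 0.2088 = 0.1252; denominator = 1 − 0.2088 = 0.7912
φ_{22} = 0.1252 / 0.7912 = 0.158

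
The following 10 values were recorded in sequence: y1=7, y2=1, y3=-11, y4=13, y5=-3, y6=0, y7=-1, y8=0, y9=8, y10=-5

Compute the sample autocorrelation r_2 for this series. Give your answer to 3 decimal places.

Mean ȳ = (7 + 1 − 11 + 13 − 3 + 0 − 1 + 0 + 8 − 5)/10 = 0.9000
Numerator Σ_{t=1}^{8}(y_t−ȳ)(y_{t+2}−ȳ) = -35.8200
Denominator Σ(y_t−ȳ)² = 430.9000
r_2 = -35.8200 / 430.9000 = -0.083

-0.083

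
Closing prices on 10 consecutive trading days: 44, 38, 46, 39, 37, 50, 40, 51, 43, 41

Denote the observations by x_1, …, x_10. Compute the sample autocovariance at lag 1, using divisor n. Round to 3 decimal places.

Mean x̄ = (44 + 38 + 46 + 39 + 37 + 50 + 40 + 51 + 43 + 41)/10 = 42.9000
Σ_{t=1}^{9}(x_t−x̄)(x_{t+1}−x̄) = -95.0100
γ_1 = -95.0100 / 10 = -9.501

-9.501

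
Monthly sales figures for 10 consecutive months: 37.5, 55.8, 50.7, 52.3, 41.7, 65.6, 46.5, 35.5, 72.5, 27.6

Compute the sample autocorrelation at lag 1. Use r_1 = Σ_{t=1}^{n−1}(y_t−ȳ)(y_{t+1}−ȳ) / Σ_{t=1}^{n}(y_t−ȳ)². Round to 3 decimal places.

-0.595

Mean ȳ = (37.5 + 55.8 + 50.7 + 52.3 + 41.7 + 65.6 + 46.5 + 35.5 + 72.5 + 27.6)/10 = 48.5700
Numerator Σ_{t=1}^{9}(y_t−ȳ)(y_{t+1}−ȳ) = -1022.0869
Denominator Σ(y_t−ȳ)² = 1717.9810
r_1 = -1022.0869 / 1717.9810 = -0.595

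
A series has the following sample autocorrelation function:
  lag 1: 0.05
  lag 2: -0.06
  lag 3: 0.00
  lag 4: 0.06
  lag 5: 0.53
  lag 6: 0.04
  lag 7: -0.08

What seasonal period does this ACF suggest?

The largest autocorrelation is r_5 = 0.53; the remaining lags stay at or below 0.06.
The dominant spike at lag 5 indicates a seasonal period of 5.

5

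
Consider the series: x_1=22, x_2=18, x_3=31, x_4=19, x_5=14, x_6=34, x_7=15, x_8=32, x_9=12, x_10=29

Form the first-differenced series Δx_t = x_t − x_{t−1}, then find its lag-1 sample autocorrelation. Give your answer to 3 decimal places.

-0.779

First differences Δx: -4, 13, -12, -5, 20, -19, 17, -20, 17
Mean of differences = 0.7778
Numerator Σ(Δx_t−Δx̄)(Δx_{t+1}−Δx̄) = -1626.9383
Denominator Σ(Δx_t−Δx̄)² = 2087.5556
r_1(Δx) = -1626.9383 / 2087.5556 = -0.779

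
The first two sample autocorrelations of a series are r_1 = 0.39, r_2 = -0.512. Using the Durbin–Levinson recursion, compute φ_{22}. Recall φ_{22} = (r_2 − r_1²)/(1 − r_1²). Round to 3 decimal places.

φ_{22} = (r_2 − r_1²) / (1 − r_1²)
r_1² = (0.39)² = 0.1521
Numerator = -0.512 − 0.1521 = -0.6641; denominator = 1 − 0.1521 = 0.8479
φ_{22} = -0.6641 / 0.8479 = -0.783

-0.783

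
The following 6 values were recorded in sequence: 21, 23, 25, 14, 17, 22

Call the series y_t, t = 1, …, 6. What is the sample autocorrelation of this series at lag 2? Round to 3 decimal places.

-0.479

Mean ȳ = (21 + 23 + 25 + 14 + 17 + 22)/6 = 20.3333
Deviations from mean: 0.6667, 2.6667, 4.6667, -6.3333, -3.3333, 1.6667
Numerator Σ_{t=1}^{4}(y_t−ȳ)(y_{t+2}−ȳ) = -39.8889
Denominator Σ(y_t−ȳ)² = 83.3333
r_2 = -39.8889 / 83.3333 = -0.479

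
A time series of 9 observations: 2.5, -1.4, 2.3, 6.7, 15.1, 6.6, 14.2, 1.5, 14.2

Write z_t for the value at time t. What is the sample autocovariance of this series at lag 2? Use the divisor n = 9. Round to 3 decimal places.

11.052

Mean z̄ = (2.5 − 1.4 + 2.3 + 6.7 + 15.1 + 6.6 + 14.2 + 1.5 + 14.2)/9 = 6.8556
Σ_{t=1}^{7}(z_t−z̄)(z_{t+2}−z̄) = 99.4683
γ_2 = 99.4683 / 9 = 11.052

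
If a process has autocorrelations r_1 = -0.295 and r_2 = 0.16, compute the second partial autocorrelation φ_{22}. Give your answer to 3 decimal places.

0.080

φ_{22} = (r_2 − r_1²) / (1 − r_1²)
r_1² = (-0.295)² = 0.087025
Numerator = 0.16 − 0.0870 = 0.0730; denominator = 1 − 0.0870 = 0.9130
φ_{22} = 0.0730 / 0.9130 = 0.080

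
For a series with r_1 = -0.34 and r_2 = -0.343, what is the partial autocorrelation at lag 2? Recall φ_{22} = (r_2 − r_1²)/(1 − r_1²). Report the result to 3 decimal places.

-0.519

φ_{22} = (r_2 − r_1²) / (1 − r_1²)
r_1² = (-0.34)² = 0.1156
Numerator = -0.343 − 0.1156 = -0.4586; denominator = 1 − 0.1156 = 0.8844
φ_{22} = -0.4586 / 0.8844 = -0.519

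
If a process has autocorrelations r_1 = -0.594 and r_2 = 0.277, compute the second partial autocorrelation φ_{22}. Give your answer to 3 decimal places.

-0.117

φ_{22} = (r_2 − r_1²) / (1 − r_1²)
r_1² = (-0.594)² = 0.352836
Numerator = 0.277 − 0.3528 = -0.0758; denominator = 1 − 0.3528 = 0.6472
φ_{22} = -0.0758 / 0.6472 = -0.117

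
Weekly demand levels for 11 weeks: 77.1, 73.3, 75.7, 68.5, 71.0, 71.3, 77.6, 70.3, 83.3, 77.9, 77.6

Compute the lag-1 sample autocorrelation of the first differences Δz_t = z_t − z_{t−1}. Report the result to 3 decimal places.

First differences Δz: -3.8, 2.4, -7.2, 2.5, 0.3, 6.3, -7.3, 13.0, -5.4, -0.3
Mean of differences = 0.0500
Numerator Σ(Δz_t−Δz̄)(Δz_{t+1}−Δz̄) = -251.4625
Denominator Σ(Δz_t−Δz̄)² = 369.5850
r_1(Δz) = -251.4625 / 369.5850 = -0.680

-0.680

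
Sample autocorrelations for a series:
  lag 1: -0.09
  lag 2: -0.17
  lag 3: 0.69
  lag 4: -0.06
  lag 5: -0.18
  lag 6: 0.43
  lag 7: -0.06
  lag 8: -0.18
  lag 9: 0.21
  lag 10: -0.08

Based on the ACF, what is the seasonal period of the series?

The largest autocorrelation is r_3 = 0.69, with weaker echoes at lags 6 (0.43) and 9 (0.21); the remaining lags stay at or below -0.06.
The dominant spike at lag 3 indicates a seasonal period of 3.

3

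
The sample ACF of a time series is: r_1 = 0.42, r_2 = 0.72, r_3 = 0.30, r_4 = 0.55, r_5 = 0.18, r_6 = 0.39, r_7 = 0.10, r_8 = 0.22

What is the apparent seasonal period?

2

The largest autocorrelation is r_2 = 0.72, with a weaker echo at lag 4 (0.55); the remaining lags stay at or below 0.42.
The dominant spike at lag 2 indicates a seasonal period of 2.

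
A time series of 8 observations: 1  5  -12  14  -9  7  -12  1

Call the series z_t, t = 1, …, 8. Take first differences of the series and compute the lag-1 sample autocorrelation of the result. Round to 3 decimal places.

First differences Δz: 4, -17, 26, -23, 16, -19, 13
Mean of differences = 0.0000
Numerator Σ(Δz_t−Δz̄)(Δz_{t+1}−Δz̄) = -2027.0000
Denominator Σ(Δz_t−Δz̄)² = 2296.0000
r_1(Δz) = -2027.0000 / 2296.0000 = -0.883

-0.883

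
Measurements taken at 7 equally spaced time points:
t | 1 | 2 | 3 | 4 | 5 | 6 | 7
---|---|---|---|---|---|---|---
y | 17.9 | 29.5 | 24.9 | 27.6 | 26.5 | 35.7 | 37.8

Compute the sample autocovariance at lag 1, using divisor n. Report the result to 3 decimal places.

6.186

Mean ȳ = (17.9 + 29.5 + 24.9 + 27.6 + 26.5 + 35.7 + 37.8)/7 = 28.5571
Σ_{t=1}^{6}(y_t−ȳ)(y_{t+1}−ȳ) = 43.2996
γ_1 = 43.2996 / 7 = 6.186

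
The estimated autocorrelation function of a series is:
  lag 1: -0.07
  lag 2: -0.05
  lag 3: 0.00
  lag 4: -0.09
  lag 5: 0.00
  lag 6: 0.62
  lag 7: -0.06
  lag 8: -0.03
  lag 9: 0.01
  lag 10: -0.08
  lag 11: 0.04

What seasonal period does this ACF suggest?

6

The largest autocorrelation is r_6 = 0.62; the remaining lags stay at or below 0.04.
The dominant spike at lag 6 indicates a seasonal period of 6.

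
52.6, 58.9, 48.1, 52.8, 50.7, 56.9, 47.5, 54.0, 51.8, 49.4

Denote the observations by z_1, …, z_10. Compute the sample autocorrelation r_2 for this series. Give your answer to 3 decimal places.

Mean z̄ = (52.6 + 58.9 + 48.1 + 52.8 + 50.7 + 56.9 + 47.5 + 54.0 + 51.8 + 49.4)/10 = 52.2700
Numerator Σ_{t=1}^{8}(z_t−z̄)(z_{t+2}−z̄) = 23.9142
Denominator Σ(z_t−z̄)² = 119.8410
r_2 = 23.9142 / 119.8410 = 0.200

0.200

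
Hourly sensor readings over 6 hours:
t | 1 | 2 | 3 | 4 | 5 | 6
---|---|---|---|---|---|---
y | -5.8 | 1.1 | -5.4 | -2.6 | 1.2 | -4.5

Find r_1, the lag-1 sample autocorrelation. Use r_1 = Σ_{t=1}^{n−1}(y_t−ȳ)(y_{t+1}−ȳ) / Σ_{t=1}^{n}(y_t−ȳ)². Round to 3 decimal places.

Mean ȳ = (-5.8 + 1.1 − 5.4 − 2.6 + 1.2 − 4.5)/6 = -2.6667
Deviations from mean: -3.1333, 3.7667, -2.7333, 0.0667, 3.8667, -1.8333
Σ(y_t−ȳ)(y_{t+1}−ȳ) = (-11.8022) + (-10.2956) + (-0.1822) + (0.2578) + (-7.0889) = -29.1111
Denominator Σ(y_t−ȳ)² = 49.7933
r_1 = -29.1111 / 49.7933 = -0.585

-0.585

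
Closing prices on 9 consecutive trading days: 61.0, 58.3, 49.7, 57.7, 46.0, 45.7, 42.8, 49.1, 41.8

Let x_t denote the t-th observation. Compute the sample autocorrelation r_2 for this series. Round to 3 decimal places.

Mean x̄ = (61.0 + 58.3 + 49.7 + 57.7 + 46.0 + 45.7 + 42.8 + 49.1 + 41.8)/9 = 50.2333
Σ(x_t−x̄)(x_{t+2}−x̄) = (-5.7422) + (60.2311) + (2.2578) + (-33.8489) + (31.4678) + (5.1378) + (62.6878) = 122.1911
Denominator Σ(x_t−x̄)² = 403.1600
r_2 = 122.1911 / 403.1600 = 0.303

0.303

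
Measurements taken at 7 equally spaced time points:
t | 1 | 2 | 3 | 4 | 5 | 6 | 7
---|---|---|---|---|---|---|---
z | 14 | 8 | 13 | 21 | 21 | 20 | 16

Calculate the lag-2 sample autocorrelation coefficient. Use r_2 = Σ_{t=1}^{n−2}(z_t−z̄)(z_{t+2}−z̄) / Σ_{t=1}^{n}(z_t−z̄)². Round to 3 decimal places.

-0.210

Mean z̄ = (14 + 8 + 13 + 21 + 21 + 20 + 16)/7 = 16.1429
Σ(z_t−z̄)(z_{t+2}−z̄) = (6.7347) + (-39.5510) + (-15.2653) + (18.7347) + (-0.6939) = -30.0408
Denominator Σ(z_t−z̄)² = 142.8571
r_2 = -30.0408 / 142.8571 = -0.210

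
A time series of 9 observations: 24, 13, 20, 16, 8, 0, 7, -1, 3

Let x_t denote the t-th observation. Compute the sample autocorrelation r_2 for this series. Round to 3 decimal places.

0.345

Mean x̄ = (24 + 13 + 20 + 16 + 8 + 0 + 7 − 1 + 3)/9 = 10.0000
Σ(x_t−x̄)(x_{t+2}−x̄) = (140.0000) + (18.0000) + (-20.0000) + (-60.0000) + (6.0000) + (110.0000) + (21.0000) = 215.0000
Denominator Σ(x_t−x̄)² = 624.0000
r_2 = 215.0000 / 624.0000 = 0.345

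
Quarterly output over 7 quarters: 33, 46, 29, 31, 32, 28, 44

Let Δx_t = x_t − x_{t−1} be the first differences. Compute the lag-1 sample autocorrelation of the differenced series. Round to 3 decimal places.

-0.408

First differences Δx: 13, -17, 2, 1, -4, 16
Mean of differences = 1.8333
Numerator Σ(Δx_t−Δx̄)(Δx_{t+1}−Δx̄) = -291.3611
Denominator Σ(Δx_t−Δx̄)² = 714.8333
r_1(Δx) = -291.3611 / 714.8333 = -0.408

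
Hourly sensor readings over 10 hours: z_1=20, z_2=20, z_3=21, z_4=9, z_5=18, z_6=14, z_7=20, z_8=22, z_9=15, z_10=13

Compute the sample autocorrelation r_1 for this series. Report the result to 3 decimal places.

-0.115

Mean z̄ = (20 + 20 + 21 + 9 + 18 + 14 + 20 + 22 + 15 + 13)/10 = 17.2000
Numerator Σ_{t=1}^{9}(z_t−z̄)(z_{t+1}−z̄) = -18.6400
Denominator Σ(z_t−z̄)² = 161.6000
r_1 = -18.6400 / 161.6000 = -0.115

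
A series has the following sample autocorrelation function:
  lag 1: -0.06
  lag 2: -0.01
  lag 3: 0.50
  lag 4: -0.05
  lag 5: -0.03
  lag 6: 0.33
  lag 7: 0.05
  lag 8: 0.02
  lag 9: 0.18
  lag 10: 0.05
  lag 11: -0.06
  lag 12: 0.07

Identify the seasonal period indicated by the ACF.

3

The largest autocorrelation is r_3 = 0.50, with weaker echoes at lags 6 (0.33) and 9 (0.18); the remaining lags stay at or below 0.07.
The dominant spike at lag 3 indicates a seasonal period of 3.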